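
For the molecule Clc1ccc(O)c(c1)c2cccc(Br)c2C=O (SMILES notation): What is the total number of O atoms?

Scan the SMILES for O atoms (remember two-letter symbols like Cl and Br are single atoms).
Oxygen count: 2.

2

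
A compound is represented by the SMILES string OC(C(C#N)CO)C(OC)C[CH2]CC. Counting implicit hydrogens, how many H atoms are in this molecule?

19

Walk through each heavy atom and fill implicit hydrogens from standard valence (C 4, N 3, O 2, S 2, halogen 1):
  atom 1: O, bond orders sum to 1 (valence 2) → 1 H
  atom 2: C, bond orders sum to 3 (valence 4) → 1 H
  atom 3: C, bond orders sum to 3 (valence 4) → 1 H
  atom 4: C, bond orders sum to 4 (valence 4) → 0 H
  atom 5: N, bond orders sum to 3 (valence 3) → 0 H
  atom 6: C, bond orders sum to 2 (valence 4) → 2 H
  atom 7: O, bond orders sum to 1 (valence 2) → 1 H
  atom 8: C, bond orders sum to 3 (valence 4) → 1 H
  atom 9: O, bond orders sum to 2 (valence 2) → 0 H
  atom 10: C, bond orders sum to 1 (valence 4) → 3 H
  atom 11: C, bond orders sum to 2 (valence 4) → 2 H
  atom 12: C with explicit H count 2
  atom 13: C, bond orders sum to 2 (valence 4) → 2 H
  atom 14: C, bond orders sum to 1 (valence 4) → 3 H
Total hydrogens: 19.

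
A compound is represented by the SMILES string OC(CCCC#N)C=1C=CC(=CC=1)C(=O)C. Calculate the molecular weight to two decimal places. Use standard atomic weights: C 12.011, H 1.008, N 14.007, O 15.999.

First, the molecular formula is C13H15NO2 (counting implicit H from valence).
  C: 13 × 12.011 = 156.143
  H: 15 × 1.008 = 15.120
  N: 1 × 14.007 = 14.007
  O: 2 × 15.999 = 31.998
Sum: 13×12.011 + 15×1.008 + 1×14.007 + 2×15.999 = 217.268 → 217.27 g/mol.

217.27 g/mol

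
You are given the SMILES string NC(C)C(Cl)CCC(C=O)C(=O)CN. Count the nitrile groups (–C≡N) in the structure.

Scan the SMILES for the nitrile motif — none present.
Groups that are present: 1 aldehyde, 1 ketone, 2 primary amine.

0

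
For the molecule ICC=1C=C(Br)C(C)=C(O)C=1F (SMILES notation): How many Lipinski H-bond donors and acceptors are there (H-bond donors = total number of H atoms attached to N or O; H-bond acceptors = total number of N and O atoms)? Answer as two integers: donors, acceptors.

Donors: find every N or O and count the H atoms it carries.
  atom 10 (O): bond orders sum to 1 → 1 H
Lipinski HBD = 1.
Acceptors: N atoms = 0, O atoms = 1 → HBA = 1.

1, 1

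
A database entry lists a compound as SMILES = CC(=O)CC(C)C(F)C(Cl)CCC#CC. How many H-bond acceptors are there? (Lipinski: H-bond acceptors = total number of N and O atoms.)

N atoms: 0; O atoms: 1.
Lipinski HBA = 0 + 1 = 1.

1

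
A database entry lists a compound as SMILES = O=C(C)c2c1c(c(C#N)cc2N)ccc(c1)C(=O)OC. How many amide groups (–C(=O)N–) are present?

0

Scan the SMILES for the amide motif — none present.
Groups that are present: 1 ester, 1 ketone, 1 nitrile, 1 primary amine.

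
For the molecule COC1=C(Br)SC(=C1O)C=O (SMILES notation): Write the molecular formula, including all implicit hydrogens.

C6H5BrO3S

Walk through each heavy atom and fill implicit hydrogens from standard valence (C 4, N 3, O 2, S 2, halogen 1):
  atom 1: C, bond orders sum to 1 (valence 4) → 3 H
  atom 2: O, bond orders sum to 2 (valence 2) → 0 H
  atom 3: C, bond orders sum to 4 (valence 4) → 0 H
  atom 4: C, bond orders sum to 4 (valence 4) → 0 H
  atom 5: Br (halogen, monovalent) → 0 H
  atom 6: S, bond orders sum to 2 (valence 2) → 0 H
  atom 7: C, bond orders sum to 4 (valence 4) → 0 H
  atom 8: C, bond orders sum to 4 (valence 4) → 0 H
  atom 9: O, bond orders sum to 1 (valence 2) → 1 H
  atom 10: C, bond orders sum to 3 (valence 4) → 1 H
  atom 11: O, bond orders sum to 2 (valence 2) → 0 H
Totals → C:6, H:5, Br:1, O:3, S:1.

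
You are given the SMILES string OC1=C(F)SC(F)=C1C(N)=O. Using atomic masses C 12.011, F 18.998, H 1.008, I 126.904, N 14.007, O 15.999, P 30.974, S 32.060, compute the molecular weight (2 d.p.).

179.14 g/mol

First, the molecular formula is C5H3F2NO2S (counting implicit H from valence).
  C: 5 × 12.011 = 60.055
  F: 2 × 18.998 = 37.996
  H: 3 × 1.008 = 3.024
  N: 1 × 14.007 = 14.007
  O: 2 × 15.999 = 31.998
  S: 1 × 32.060 = 32.060
Sum: 5×12.011 + 2×18.998 + 3×1.008 + 1×14.007 + 2×15.999 + 1×32.060 = 179.140 → 179.14 g/mol.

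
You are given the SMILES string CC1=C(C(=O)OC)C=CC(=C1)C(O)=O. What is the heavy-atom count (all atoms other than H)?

14

Every atom symbol written in the SMILES (organic subset) is one heavy atom; implicit H are not written.
Heavy atoms by element → C:10, O:4.
Total: 14.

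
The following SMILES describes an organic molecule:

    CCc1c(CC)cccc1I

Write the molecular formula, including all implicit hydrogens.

Walk through each heavy atom and fill implicit hydrogens from standard valence (C 4, N 3, O 2, S 2, halogen 1); for lowercase aromatic atoms, an aromatic c carries 1 H when it has two neighbours and 0 H with three, and aromatic n carries 0 H:
  atom 1: C, bond orders sum to 1 (valence 4) → 3 H
  atom 2: C, bond orders sum to 2 (valence 4) → 2 H
  atom 3: aromatic c, 3 neighbours → 0 H
  atom 4: aromatic c, 3 neighbours → 0 H
  atom 5: C, bond orders sum to 2 (valence 4) → 2 H
  atom 6: C, bond orders sum to 1 (valence 4) → 3 H
  atom 7: aromatic c, 2 neighbours → 1 H
  atom 8: aromatic c, 2 neighbours → 1 H
  atom 9: aromatic c, 2 neighbours → 1 H
  atom 10: aromatic c, 3 neighbours → 0 H
  atom 11: I (halogen, monovalent) → 0 H
Totals → C:10, H:13, I:1.

C10H13I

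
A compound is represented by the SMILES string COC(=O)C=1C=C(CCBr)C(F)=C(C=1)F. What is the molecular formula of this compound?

Walk through each heavy atom and fill implicit hydrogens from standard valence (C 4, N 3, O 2, S 2, halogen 1):
  atom 1: C, bond orders sum to 1 (valence 4) → 3 H
  atom 2: O, bond orders sum to 2 (valence 2) → 0 H
  atom 3: C, bond orders sum to 4 (valence 4) → 0 H
  atom 4: O, bond orders sum to 2 (valence 2) → 0 H
  atom 5: C, bond orders sum to 4 (valence 4) → 0 H
  atom 6: C, bond orders sum to 3 (valence 4) → 1 H
  atom 7: C, bond orders sum to 4 (valence 4) → 0 H
  atom 8: C, bond orders sum to 2 (valence 4) → 2 H
  atom 9: C, bond orders sum to 2 (valence 4) → 2 H
  atom 10: Br (halogen, monovalent) → 0 H
  atom 11: C, bond orders sum to 4 (valence 4) → 0 H
  atom 12: F (halogen, monovalent) → 0 H
  atom 13: C, bond orders sum to 4 (valence 4) → 0 H
  atom 14: C, bond orders sum to 3 (valence 4) → 1 H
  atom 15: F (halogen, monovalent) → 0 H
Totals → C:10, H:9, Br:1, F:2, O:2.

C10H9BrF2O2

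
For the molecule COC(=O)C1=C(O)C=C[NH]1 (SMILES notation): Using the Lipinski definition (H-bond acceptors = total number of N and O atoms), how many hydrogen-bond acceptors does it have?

N atoms: 1; O atoms: 3.
Lipinski HBA = 1 + 3 = 4.

4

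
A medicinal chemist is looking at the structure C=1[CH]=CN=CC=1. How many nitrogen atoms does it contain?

Scan the SMILES for N atoms (remember two-letter symbols like Cl and Br are single atoms).
Nitrogen count: 1.

1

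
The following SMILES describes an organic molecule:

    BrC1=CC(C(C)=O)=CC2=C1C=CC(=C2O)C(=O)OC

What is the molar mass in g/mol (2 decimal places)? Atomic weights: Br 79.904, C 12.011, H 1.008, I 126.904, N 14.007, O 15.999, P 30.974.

First, the molecular formula is C14H11BrO4 (counting implicit H from valence).
  Br: 1 × 79.904 = 79.904
  C: 14 × 12.011 = 168.154
  H: 11 × 1.008 = 11.088
  O: 4 × 15.999 = 63.996
Sum: 1×79.904 + 14×12.011 + 11×1.008 + 4×15.999 = 323.142 → 323.14 g/mol.

323.14 g/mol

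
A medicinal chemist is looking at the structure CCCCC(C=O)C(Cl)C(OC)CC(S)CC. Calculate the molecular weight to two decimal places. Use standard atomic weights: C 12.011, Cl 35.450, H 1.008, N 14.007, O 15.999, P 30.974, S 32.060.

First, the molecular formula is C13H25ClO2S (counting implicit H from valence).
  C: 13 × 12.011 = 156.143
  Cl: 1 × 35.450 = 35.450
  H: 25 × 1.008 = 25.200
  O: 2 × 15.999 = 31.998
  S: 1 × 32.060 = 32.060
Sum: 13×12.011 + 1×35.450 + 25×1.008 + 2×15.999 + 1×32.060 = 280.851 → 280.85 g/mol.

280.85 g/mol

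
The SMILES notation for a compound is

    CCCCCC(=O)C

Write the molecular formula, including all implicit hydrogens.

Walk through each heavy atom and fill implicit hydrogens from standard valence (C 4, N 3, O 2, S 2, halogen 1):
  atom 1: C, bond orders sum to 1 (valence 4) → 3 H
  atom 2: C, bond orders sum to 2 (valence 4) → 2 H
  atom 3: C, bond orders sum to 2 (valence 4) → 2 H
  atom 4: C, bond orders sum to 2 (valence 4) → 2 H
  atom 5: C, bond orders sum to 2 (valence 4) → 2 H
  atom 6: C, bond orders sum to 4 (valence 4) → 0 H
  atom 7: O, bond orders sum to 2 (valence 2) → 0 H
  atom 8: C, bond orders sum to 1 (valence 4) → 3 H
Totals → C:7, H:14, O:1.

C7H14O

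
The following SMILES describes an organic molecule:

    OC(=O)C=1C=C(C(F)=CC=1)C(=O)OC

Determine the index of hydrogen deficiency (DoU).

6

Molecular formula: C9H7FO4.
DoU = (2C + 2 + N − H − X) / 2, where X is the halogen count and O/S are ignored.
    = (2·9 + 2 + 0 − 7 − 1) / 2 = 12 / 2 = 6.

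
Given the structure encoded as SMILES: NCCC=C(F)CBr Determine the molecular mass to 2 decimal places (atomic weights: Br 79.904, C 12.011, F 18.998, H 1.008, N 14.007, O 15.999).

182.04 g/mol

First, the molecular formula is C5H9BrFN (counting implicit H from valence).
  Br: 1 × 79.904 = 79.904
  C: 5 × 12.011 = 60.055
  F: 1 × 18.998 = 18.998
  H: 9 × 1.008 = 9.072
  N: 1 × 14.007 = 14.007
Sum: 1×79.904 + 5×12.011 + 1×18.998 + 9×1.008 + 1×14.007 = 182.036 → 182.04 g/mol.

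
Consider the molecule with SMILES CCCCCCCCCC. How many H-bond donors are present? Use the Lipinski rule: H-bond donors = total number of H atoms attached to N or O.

0

Donors: find every N or O and count the H atoms it carries.
  (no N or O atoms present)
Lipinski HBD = 0.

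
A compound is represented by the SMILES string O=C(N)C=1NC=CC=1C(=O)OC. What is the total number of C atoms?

7

Count every carbon token in the SMILES (each C, including those in ring-closure positions and inside branches).
Carbon count: 7.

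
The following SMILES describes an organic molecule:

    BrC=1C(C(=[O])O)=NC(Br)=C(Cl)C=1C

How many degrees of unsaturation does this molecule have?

5

Molecular formula: C7H4Br2ClNO2.
DoU = (2C + 2 + N − H − X) / 2, where X is the halogen count and O/S are ignored.
    = (2·7 + 2 + 1 − 4 − 3) / 2 = 10 / 2 = 5.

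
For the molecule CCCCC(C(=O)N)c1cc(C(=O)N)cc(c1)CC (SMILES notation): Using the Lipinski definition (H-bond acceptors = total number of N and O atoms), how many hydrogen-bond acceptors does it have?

N atoms: 2; O atoms: 2.
Lipinski HBA = 2 + 2 = 4.

4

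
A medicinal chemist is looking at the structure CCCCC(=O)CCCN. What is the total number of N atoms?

Scan the SMILES for N atoms (remember two-letter symbols like Cl and Br are single atoms).
Nitrogen count: 1.

1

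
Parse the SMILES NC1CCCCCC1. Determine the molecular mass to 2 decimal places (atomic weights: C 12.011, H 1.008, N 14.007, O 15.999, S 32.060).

113.20 g/mol

First, the molecular formula is C7H15N (counting implicit H from valence).
  C: 7 × 12.011 = 84.077
  H: 15 × 1.008 = 15.120
  N: 1 × 14.007 = 14.007
Sum: 7×12.011 + 15×1.008 + 1×14.007 = 113.204 → 113.20 g/mol.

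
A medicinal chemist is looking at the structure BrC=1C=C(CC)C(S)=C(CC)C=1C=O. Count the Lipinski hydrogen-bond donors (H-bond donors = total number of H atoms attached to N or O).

Donors: find every N or O and count the H atoms it carries.
  atom 14 (O): bond orders sum to 2 → 0 H
Lipinski HBD = 0.

0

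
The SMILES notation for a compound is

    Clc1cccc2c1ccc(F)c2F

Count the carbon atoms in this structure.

Count every carbon token in the SMILES (each C, including those in ring-closure positions and inside branches).
Carbon count: 10.

10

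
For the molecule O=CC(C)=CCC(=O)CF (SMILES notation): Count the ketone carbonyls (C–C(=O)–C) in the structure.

1

The ketone motif appears at heavy-atom position 7 in the SMILES.
Other groups present: 1 aldehyde, 1 alkene.
Ketone count: 1.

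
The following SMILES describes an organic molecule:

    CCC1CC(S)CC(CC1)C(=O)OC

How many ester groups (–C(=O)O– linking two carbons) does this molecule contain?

1

The ester motif appears at heavy-atom position 11 in the SMILES.
Other groups present: 1 thiol.
Ester count: 1.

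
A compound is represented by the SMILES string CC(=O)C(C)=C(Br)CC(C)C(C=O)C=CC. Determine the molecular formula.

C13H19BrO2

Walk through each heavy atom and fill implicit hydrogens from standard valence (C 4, N 3, O 2, S 2, halogen 1):
  atom 1: C, bond orders sum to 1 (valence 4) → 3 H
  atom 2: C, bond orders sum to 4 (valence 4) → 0 H
  atom 3: O, bond orders sum to 2 (valence 2) → 0 H
  atom 4: C, bond orders sum to 4 (valence 4) → 0 H
  atom 5: C, bond orders sum to 1 (valence 4) → 3 H
  atom 6: C, bond orders sum to 4 (valence 4) → 0 H
  atom 7: Br (halogen, monovalent) → 0 H
  atom 8: C, bond orders sum to 2 (valence 4) → 2 H
  atom 9: C, bond orders sum to 3 (valence 4) → 1 H
  atom 10: C, bond orders sum to 1 (valence 4) → 3 H
  atom 11: C, bond orders sum to 3 (valence 4) → 1 H
  atom 12: C, bond orders sum to 3 (valence 4) → 1 H
  atom 13: O, bond orders sum to 2 (valence 2) → 0 H
  atom 14: C, bond orders sum to 3 (valence 4) → 1 H
  atom 15: C, bond orders sum to 3 (valence 4) → 1 H
  atom 16: C, bond orders sum to 1 (valence 4) → 3 H
Totals → C:13, H:19, Br:1, O:2.
In Hill order: C13H19BrO2.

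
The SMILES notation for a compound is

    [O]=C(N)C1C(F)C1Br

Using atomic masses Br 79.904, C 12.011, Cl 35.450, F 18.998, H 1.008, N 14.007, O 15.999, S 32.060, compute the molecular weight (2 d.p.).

181.99 g/mol

First, the molecular formula is C4H5BrFNO (counting implicit H from valence).
  Br: 1 × 79.904 = 79.904
  C: 4 × 12.011 = 48.044
  F: 1 × 18.998 = 18.998
  H: 5 × 1.008 = 5.040
  N: 1 × 14.007 = 14.007
  O: 1 × 15.999 = 15.999
Sum: 1×79.904 + 4×12.011 + 1×18.998 + 5×1.008 + 1×14.007 + 1×15.999 = 181.992 → 181.99 g/mol.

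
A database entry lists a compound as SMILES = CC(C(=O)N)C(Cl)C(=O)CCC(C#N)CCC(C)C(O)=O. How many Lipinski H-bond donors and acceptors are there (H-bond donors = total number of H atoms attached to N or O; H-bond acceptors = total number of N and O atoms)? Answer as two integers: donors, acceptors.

3, 6

Donors: find every N or O and count the H atoms it carries.
  atom 4 (O): bond orders sum to 2 → 0 H
  atom 5 (N): bond orders sum to 1 → 2 H
  atom 9 (O): bond orders sum to 2 → 0 H
  atom 14 (N): bond orders sum to 3 → 0 H
  atom 20 (O): bond orders sum to 1 → 1 H
  atom 21 (O): bond orders sum to 2 → 0 H
Lipinski HBD = 3.
Acceptors: N atoms = 2, O atoms = 4 → HBA = 6.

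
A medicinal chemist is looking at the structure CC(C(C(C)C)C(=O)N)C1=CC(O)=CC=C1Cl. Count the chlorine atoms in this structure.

Scan the SMILES for Cl atoms (remember two-letter symbols like Cl and Br are single atoms).
Chlorine count: 1.

1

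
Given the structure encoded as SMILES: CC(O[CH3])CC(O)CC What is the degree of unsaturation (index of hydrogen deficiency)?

Molecular formula: C7H16O2.
DoU = (2C + 2 + N − H − X) / 2, where X is the halogen count and O/S are ignored.
    = (2·7 + 2 + 0 − 16 − 0) / 2 = 0 / 2 = 0.

0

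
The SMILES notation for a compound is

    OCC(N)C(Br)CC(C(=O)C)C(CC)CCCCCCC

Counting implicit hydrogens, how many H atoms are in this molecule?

34

Walk through each heavy atom and fill implicit hydrogens from standard valence (C 4, N 3, O 2, S 2, halogen 1):
  atom 1: O, bond orders sum to 1 (valence 2) → 1 H
  atom 2: C, bond orders sum to 2 (valence 4) → 2 H
  atom 3: C, bond orders sum to 3 (valence 4) → 1 H
  atom 4: N, bond orders sum to 1 (valence 3) → 2 H
  atom 5: C, bond orders sum to 3 (valence 4) → 1 H
  atom 6: Br (halogen, monovalent) → 0 H
  atom 7: C, bond orders sum to 2 (valence 4) → 2 H
  atom 8: C, bond orders sum to 3 (valence 4) → 1 H
  atom 9: C, bond orders sum to 4 (valence 4) → 0 H
  atom 10: O, bond orders sum to 2 (valence 2) → 0 H
  atom 11: C, bond orders sum to 1 (valence 4) → 3 H
  atom 12: C, bond orders sum to 3 (valence 4) → 1 H
  atom 13: C, bond orders sum to 2 (valence 4) → 2 H
  atom 14: C, bond orders sum to 1 (valence 4) → 3 H
  atom 15: C, bond orders sum to 2 (valence 4) → 2 H
  atom 16: C, bond orders sum to 2 (valence 4) → 2 H
  atom 17: C, bond orders sum to 2 (valence 4) → 2 H
  atom 18: C, bond orders sum to 2 (valence 4) → 2 H
  atom 19: C, bond orders sum to 2 (valence 4) → 2 H
  atom 20: C, bond orders sum to 2 (valence 4) → 2 H
  atom 21: C, bond orders sum to 1 (valence 4) → 3 H
Total hydrogens: 34.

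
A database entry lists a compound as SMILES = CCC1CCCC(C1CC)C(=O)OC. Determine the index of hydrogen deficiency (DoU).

Molecular formula: C12H22O2.
DoU = (2C + 2 + N − H − X) / 2, where X is the halogen count and O/S are ignored.
    = (2·12 + 2 + 0 − 22 − 0) / 2 = 4 / 2 = 2.

2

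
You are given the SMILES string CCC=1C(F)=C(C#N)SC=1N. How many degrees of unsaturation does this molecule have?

Degree of unsaturation = (number of rings) + (number of π bonds).
Ring closures in the SMILES: 1.
π bonds: 2 double bonds (each 1 DoU), 1 triple bond (each 2 DoU) → 4 DoU from unsaturation.
Total DoU = 1 + 4 = 5.

5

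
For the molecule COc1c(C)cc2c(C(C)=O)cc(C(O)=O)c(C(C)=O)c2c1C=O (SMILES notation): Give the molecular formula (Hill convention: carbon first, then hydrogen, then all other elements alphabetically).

C18H16O6

Walk through each heavy atom and fill implicit hydrogens from standard valence (C 4, N 3, O 2, S 2, halogen 1); for lowercase aromatic atoms, an aromatic c carries 1 H when it has two neighbours and 0 H with three, and aromatic n carries 0 H:
  atom 1: C, bond orders sum to 1 (valence 4) → 3 H
  atom 2: O, bond orders sum to 2 (valence 2) → 0 H
  atom 3: aromatic c, 3 neighbours → 0 H
  atom 4: aromatic c, 3 neighbours → 0 H
  atom 5: C, bond orders sum to 1 (valence 4) → 3 H
  atom 6: aromatic c, 2 neighbours → 1 H
  atom 7: aromatic c, 3 neighbours → 0 H
  atom 8: aromatic c, 3 neighbours → 0 H
  atom 9: C, bond orders sum to 4 (valence 4) → 0 H
  atom 10: C, bond orders sum to 1 (valence 4) → 3 H
  atom 11: O, bond orders sum to 2 (valence 2) → 0 H
  atom 12: aromatic c, 2 neighbours → 1 H
  atom 13: aromatic c, 3 neighbours → 0 H
  atom 14: C, bond orders sum to 4 (valence 4) → 0 H
  atom 15: O, bond orders sum to 1 (valence 2) → 1 H
  atom 16: O, bond orders sum to 2 (valence 2) → 0 H
  atom 17: aromatic c, 3 neighbours → 0 H
  atom 18: C, bond orders sum to 4 (valence 4) → 0 H
  atom 19: C, bond orders sum to 1 (valence 4) → 3 H
  atom 20: O, bond orders sum to 2 (valence 2) → 0 H
  atom 21: aromatic c, 3 neighbours → 0 H
  atom 22: aromatic c, 3 neighbours → 0 H
  atom 23: C, bond orders sum to 3 (valence 4) → 1 H
  atom 24: O, bond orders sum to 2 (valence 2) → 0 H
Totals → C:18, H:16, O:6.
In Hill order: C18H16O6.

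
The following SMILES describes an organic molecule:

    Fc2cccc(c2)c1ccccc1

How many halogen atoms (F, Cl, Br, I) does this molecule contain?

1

Halogen atoms appear at heavy-atom position 1 (1×F).
Halogen count: 1.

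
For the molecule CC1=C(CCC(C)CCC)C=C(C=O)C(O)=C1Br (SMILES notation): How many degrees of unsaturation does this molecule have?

Degree of unsaturation = (number of rings) + (number of π bonds).
Ring closures in the SMILES: 1.
π bonds: 4 double bonds (each 1 DoU) → 4 DoU from unsaturation.
Total DoU = 1 + 4 = 5.

5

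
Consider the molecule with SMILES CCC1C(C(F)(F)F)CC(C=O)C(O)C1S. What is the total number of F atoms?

3

Scan the SMILES for F atoms (remember two-letter symbols like Cl and Br are single atoms).
Fluorine count: 3.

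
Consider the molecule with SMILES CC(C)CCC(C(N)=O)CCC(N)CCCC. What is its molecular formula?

C14H30N2O

Walk through each heavy atom and fill implicit hydrogens from standard valence (C 4, N 3, O 2, S 2, halogen 1):
  atom 1: C, bond orders sum to 1 (valence 4) → 3 H
  atom 2: C, bond orders sum to 3 (valence 4) → 1 H
  atom 3: C, bond orders sum to 1 (valence 4) → 3 H
  atom 4: C, bond orders sum to 2 (valence 4) → 2 H
  atom 5: C, bond orders sum to 2 (valence 4) → 2 H
  atom 6: C, bond orders sum to 3 (valence 4) → 1 H
  atom 7: C, bond orders sum to 4 (valence 4) → 0 H
  atom 8: N, bond orders sum to 1 (valence 3) → 2 H
  atom 9: O, bond orders sum to 2 (valence 2) → 0 H
  atom 10: C, bond orders sum to 2 (valence 4) → 2 H
  atom 11: C, bond orders sum to 2 (valence 4) → 2 H
  atom 12: C, bond orders sum to 3 (valence 4) → 1 H
  atom 13: N, bond orders sum to 1 (valence 3) → 2 H
  atom 14: C, bond orders sum to 2 (valence 4) → 2 H
  atom 15: C, bond orders sum to 2 (valence 4) → 2 H
  atom 16: C, bond orders sum to 2 (valence 4) → 2 H
  atom 17: C, bond orders sum to 1 (valence 4) → 3 H
Totals → C:14, H:30, N:2, O:1.
In Hill order: C14H30N2O.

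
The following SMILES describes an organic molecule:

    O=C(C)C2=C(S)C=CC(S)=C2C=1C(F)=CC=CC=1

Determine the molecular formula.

Walk through each heavy atom and fill implicit hydrogens from standard valence (C 4, N 3, O 2, S 2, halogen 1):
  atom 1: O, bond orders sum to 2 (valence 2) → 0 H
  atom 2: C, bond orders sum to 4 (valence 4) → 0 H
  atom 3: C, bond orders sum to 1 (valence 4) → 3 H
  atom 4: C, bond orders sum to 4 (valence 4) → 0 H
  atom 5: C, bond orders sum to 4 (valence 4) → 0 H
  atom 6: S, bond orders sum to 1 (valence 2) → 1 H
  atom 7: C, bond orders sum to 3 (valence 4) → 1 H
  atom 8: C, bond orders sum to 3 (valence 4) → 1 H
  atom 9: C, bond orders sum to 4 (valence 4) → 0 H
  atom 10: S, bond orders sum to 1 (valence 2) → 1 H
  atom 11: C, bond orders sum to 4 (valence 4) → 0 H
  atom 12: C, bond orders sum to 4 (valence 4) → 0 H
  atom 13: C, bond orders sum to 4 (valence 4) → 0 H
  atom 14: F (halogen, monovalent) → 0 H
  atom 15: C, bond orders sum to 3 (valence 4) → 1 H
  atom 16: C, bond orders sum to 3 (valence 4) → 1 H
  atom 17: C, bond orders sum to 3 (valence 4) → 1 H
  atom 18: C, bond orders sum to 3 (valence 4) → 1 H
Totals → C:14, H:11, F:1, O:1, S:2.

C14H11FOS2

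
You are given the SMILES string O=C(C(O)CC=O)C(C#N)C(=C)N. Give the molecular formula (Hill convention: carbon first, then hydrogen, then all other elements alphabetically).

Walk through each heavy atom and fill implicit hydrogens from standard valence (C 4, N 3, O 2, S 2, halogen 1):
  atom 1: O, bond orders sum to 2 (valence 2) → 0 H
  atom 2: C, bond orders sum to 4 (valence 4) → 0 H
  atom 3: C, bond orders sum to 3 (valence 4) → 1 H
  atom 4: O, bond orders sum to 1 (valence 2) → 1 H
  atom 5: C, bond orders sum to 2 (valence 4) → 2 H
  atom 6: C, bond orders sum to 3 (valence 4) → 1 H
  atom 7: O, bond orders sum to 2 (valence 2) → 0 H
  atom 8: C, bond orders sum to 3 (valence 4) → 1 H
  atom 9: C, bond orders sum to 4 (valence 4) → 0 H
  atom 10: N, bond orders sum to 3 (valence 3) → 0 H
  atom 11: C, bond orders sum to 4 (valence 4) → 0 H
  atom 12: C, bond orders sum to 2 (valence 4) → 2 H
  atom 13: N, bond orders sum to 1 (valence 3) → 2 H
Totals → C:8, H:10, N:2, O:3.
In Hill order: C8H10N2O3.

C8H10N2O3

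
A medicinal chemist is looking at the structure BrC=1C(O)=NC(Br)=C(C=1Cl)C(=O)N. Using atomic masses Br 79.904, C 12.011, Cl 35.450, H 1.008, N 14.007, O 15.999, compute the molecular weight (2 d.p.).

First, the molecular formula is C6H3Br2ClN2O2 (counting implicit H from valence).
  Br: 2 × 79.904 = 159.808
  C: 6 × 12.011 = 72.066
  Cl: 1 × 35.450 = 35.450
  H: 3 × 1.008 = 3.024
  N: 2 × 14.007 = 28.014
  O: 2 × 15.999 = 31.998
Sum: 2×79.904 + 6×12.011 + 1×35.450 + 3×1.008 + 2×14.007 + 2×15.999 = 330.360 → 330.36 g/mol.

330.36 g/mol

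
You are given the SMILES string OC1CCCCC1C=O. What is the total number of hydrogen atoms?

Walk through each heavy atom and fill implicit hydrogens from standard valence (C 4, N 3, O 2, S 2, halogen 1):
  atom 1: O, bond orders sum to 1 (valence 2) → 1 H
  atom 2: C, bond orders sum to 3 (valence 4) → 1 H
  atom 3: C, bond orders sum to 2 (valence 4) → 2 H
  atom 4: C, bond orders sum to 2 (valence 4) → 2 H
  atom 5: C, bond orders sum to 2 (valence 4) → 2 H
  atom 6: C, bond orders sum to 2 (valence 4) → 2 H
  atom 7: C, bond orders sum to 3 (valence 4) → 1 H
  atom 8: C, bond orders sum to 3 (valence 4) → 1 H
  atom 9: O, bond orders sum to 2 (valence 2) → 0 H
Total hydrogens: 12.

12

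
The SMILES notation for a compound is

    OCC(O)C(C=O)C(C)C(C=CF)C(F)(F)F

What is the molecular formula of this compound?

C10H14F4O3

Walk through each heavy atom and fill implicit hydrogens from standard valence (C 4, N 3, O 2, S 2, halogen 1):
  atom 1: O, bond orders sum to 1 (valence 2) → 1 H
  atom 2: C, bond orders sum to 2 (valence 4) → 2 H
  atom 3: C, bond orders sum to 3 (valence 4) → 1 H
  atom 4: O, bond orders sum to 1 (valence 2) → 1 H
  atom 5: C, bond orders sum to 3 (valence 4) → 1 H
  atom 6: C, bond orders sum to 3 (valence 4) → 1 H
  atom 7: O, bond orders sum to 2 (valence 2) → 0 H
  atom 8: C, bond orders sum to 3 (valence 4) → 1 H
  atom 9: C, bond orders sum to 1 (valence 4) → 3 H
  atom 10: C, bond orders sum to 3 (valence 4) → 1 H
  atom 11: C, bond orders sum to 3 (valence 4) → 1 H
  atom 12: C, bond orders sum to 3 (valence 4) → 1 H
  atom 13: F (halogen, monovalent) → 0 H
  atom 14: C, bond orders sum to 4 (valence 4) → 0 H
  atom 15: F (halogen, monovalent) → 0 H
  atom 16: F (halogen, monovalent) → 0 H
  atom 17: F (halogen, monovalent) → 0 H
Totals → C:10, H:14, F:4, O:3.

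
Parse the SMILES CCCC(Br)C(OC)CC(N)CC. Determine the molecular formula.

Walk through each heavy atom and fill implicit hydrogens from standard valence (C 4, N 3, O 2, S 2, halogen 1):
  atom 1: C, bond orders sum to 1 (valence 4) → 3 H
  atom 2: C, bond orders sum to 2 (valence 4) → 2 H
  atom 3: C, bond orders sum to 2 (valence 4) → 2 H
  atom 4: C, bond orders sum to 3 (valence 4) → 1 H
  atom 5: Br (halogen, monovalent) → 0 H
  atom 6: C, bond orders sum to 3 (valence 4) → 1 H
  atom 7: O, bond orders sum to 2 (valence 2) → 0 H
  atom 8: C, bond orders sum to 1 (valence 4) → 3 H
  atom 9: C, bond orders sum to 2 (valence 4) → 2 H
  atom 10: C, bond orders sum to 3 (valence 4) → 1 H
  atom 11: N, bond orders sum to 1 (valence 3) → 2 H
  atom 12: C, bond orders sum to 2 (valence 4) → 2 H
  atom 13: C, bond orders sum to 1 (valence 4) → 3 H
Totals → C:10, H:22, Br:1, N:1, O:1.
In Hill order: C10H22BrNO.

C10H22BrNO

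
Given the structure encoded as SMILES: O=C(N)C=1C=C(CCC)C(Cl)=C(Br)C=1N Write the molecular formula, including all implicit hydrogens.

C10H12BrClN2O

Walk through each heavy atom and fill implicit hydrogens from standard valence (C 4, N 3, O 2, S 2, halogen 1):
  atom 1: O, bond orders sum to 2 (valence 2) → 0 H
  atom 2: C, bond orders sum to 4 (valence 4) → 0 H
  atom 3: N, bond orders sum to 1 (valence 3) → 2 H
  atom 4: C, bond orders sum to 4 (valence 4) → 0 H
  atom 5: C, bond orders sum to 3 (valence 4) → 1 H
  atom 6: C, bond orders sum to 4 (valence 4) → 0 H
  atom 7: C, bond orders sum to 2 (valence 4) → 2 H
  atom 8: C, bond orders sum to 2 (valence 4) → 2 H
  atom 9: C, bond orders sum to 1 (valence 4) → 3 H
  atom 10: C, bond orders sum to 4 (valence 4) → 0 H
  atom 11: Cl (halogen, monovalent) → 0 H
  atom 12: C, bond orders sum to 4 (valence 4) → 0 H
  atom 13: Br (halogen, monovalent) → 0 H
  atom 14: C, bond orders sum to 4 (valence 4) → 0 H
  atom 15: N, bond orders sum to 1 (valence 3) → 2 H
Totals → C:10, H:12, Br:1, Cl:1, N:2, O:1.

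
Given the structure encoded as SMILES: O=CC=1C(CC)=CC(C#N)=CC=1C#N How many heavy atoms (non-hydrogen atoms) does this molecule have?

14

Every atom symbol written in the SMILES (organic subset) is one heavy atom; implicit H are not written.
Heavy atoms by element → C:11, N:2, O:1.
Total: 14.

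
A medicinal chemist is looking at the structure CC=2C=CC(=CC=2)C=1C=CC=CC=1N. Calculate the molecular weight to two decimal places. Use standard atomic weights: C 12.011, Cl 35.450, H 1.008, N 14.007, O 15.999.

183.25 g/mol

First, the molecular formula is C13H13N (counting implicit H from valence).
  C: 13 × 12.011 = 156.143
  H: 13 × 1.008 = 13.104
  N: 1 × 14.007 = 14.007
Sum: 13×12.011 + 13×1.008 + 1×14.007 = 183.254 → 183.25 g/mol.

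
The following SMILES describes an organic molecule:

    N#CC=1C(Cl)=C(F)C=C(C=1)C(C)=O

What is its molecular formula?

C9H5ClFNO

Walk through each heavy atom and fill implicit hydrogens from standard valence (C 4, N 3, O 2, S 2, halogen 1):
  atom 1: N, bond orders sum to 3 (valence 3) → 0 H
  atom 2: C, bond orders sum to 4 (valence 4) → 0 H
  atom 3: C, bond orders sum to 4 (valence 4) → 0 H
  atom 4: C, bond orders sum to 4 (valence 4) → 0 H
  atom 5: Cl (halogen, monovalent) → 0 H
  atom 6: C, bond orders sum to 4 (valence 4) → 0 H
  atom 7: F (halogen, monovalent) → 0 H
  atom 8: C, bond orders sum to 3 (valence 4) → 1 H
  atom 9: C, bond orders sum to 4 (valence 4) → 0 H
  atom 10: C, bond orders sum to 3 (valence 4) → 1 H
  atom 11: C, bond orders sum to 4 (valence 4) → 0 H
  atom 12: C, bond orders sum to 1 (valence 4) → 3 H
  atom 13: O, bond orders sum to 2 (valence 2) → 0 H
Totals → C:9, H:5, Cl:1, F:1, N:1, O:1.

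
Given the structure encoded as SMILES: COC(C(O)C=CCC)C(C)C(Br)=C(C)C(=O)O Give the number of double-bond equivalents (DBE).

3

Molecular formula: C13H21BrO4.
DoU = (2C + 2 + N − H − X) / 2, where X is the halogen count and O/S are ignored.
    = (2·13 + 2 + 0 − 21 − 1) / 2 = 6 / 2 = 3.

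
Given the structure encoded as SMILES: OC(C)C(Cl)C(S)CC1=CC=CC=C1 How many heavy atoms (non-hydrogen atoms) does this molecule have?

Every atom symbol written in the SMILES (organic subset) is one heavy atom; implicit H are not written.
Heavy atoms by element → C:11, Cl:1, O:1, S:1.
Total: 14.

14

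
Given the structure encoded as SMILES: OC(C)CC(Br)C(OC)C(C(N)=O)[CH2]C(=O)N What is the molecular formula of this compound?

Walk through each heavy atom and fill implicit hydrogens from standard valence (C 4, N 3, O 2, S 2, halogen 1):
  atom 1: O, bond orders sum to 1 (valence 2) → 1 H
  atom 2: C, bond orders sum to 3 (valence 4) → 1 H
  atom 3: C, bond orders sum to 1 (valence 4) → 3 H
  atom 4: C, bond orders sum to 2 (valence 4) → 2 H
  atom 5: C, bond orders sum to 3 (valence 4) → 1 H
  atom 6: Br (halogen, monovalent) → 0 H
  atom 7: C, bond orders sum to 3 (valence 4) → 1 H
  atom 8: O, bond orders sum to 2 (valence 2) → 0 H
  atom 9: C, bond orders sum to 1 (valence 4) → 3 H
  atom 10: C, bond orders sum to 3 (valence 4) → 1 H
  atom 11: C, bond orders sum to 4 (valence 4) → 0 H
  atom 12: N, bond orders sum to 1 (valence 3) → 2 H
  atom 13: O, bond orders sum to 2 (valence 2) → 0 H
  atom 14: C with explicit H count 2
  atom 15: C, bond orders sum to 4 (valence 4) → 0 H
  atom 16: O, bond orders sum to 2 (valence 2) → 0 H
  atom 17: N, bond orders sum to 1 (valence 3) → 2 H
Totals → C:10, H:19, Br:1, N:2, O:4.

C10H19BrN2O4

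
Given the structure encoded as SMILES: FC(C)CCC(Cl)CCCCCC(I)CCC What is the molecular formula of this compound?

C14H27ClFI

Walk through each heavy atom and fill implicit hydrogens from standard valence (C 4, N 3, O 2, S 2, halogen 1):
  atom 1: F (halogen, monovalent) → 0 H
  atom 2: C, bond orders sum to 3 (valence 4) → 1 H
  atom 3: C, bond orders sum to 1 (valence 4) → 3 H
  atom 4: C, bond orders sum to 2 (valence 4) → 2 H
  atom 5: C, bond orders sum to 2 (valence 4) → 2 H
  atom 6: C, bond orders sum to 3 (valence 4) → 1 H
  atom 7: Cl (halogen, monovalent) → 0 H
  atom 8: C, bond orders sum to 2 (valence 4) → 2 H
  atom 9: C, bond orders sum to 2 (valence 4) → 2 H
  atom 10: C, bond orders sum to 2 (valence 4) → 2 H
  atom 11: C, bond orders sum to 2 (valence 4) → 2 H
  atom 12: C, bond orders sum to 2 (valence 4) → 2 H
  atom 13: C, bond orders sum to 3 (valence 4) → 1 H
  atom 14: I (halogen, monovalent) → 0 H
  atom 15: C, bond orders sum to 2 (valence 4) → 2 H
  atom 16: C, bond orders sum to 2 (valence 4) → 2 H
  atom 17: C, bond orders sum to 1 (valence 4) → 3 H
Totals → C:14, H:27, Cl:1, F:1, I:1.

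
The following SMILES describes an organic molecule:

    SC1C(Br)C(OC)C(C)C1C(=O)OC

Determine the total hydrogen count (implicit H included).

Walk through each heavy atom and fill implicit hydrogens from standard valence (C 4, N 3, O 2, S 2, halogen 1):
  atom 1: S, bond orders sum to 1 (valence 2) → 1 H
  atom 2: C, bond orders sum to 3 (valence 4) → 1 H
  atom 3: C, bond orders sum to 3 (valence 4) → 1 H
  atom 4: Br (halogen, monovalent) → 0 H
  atom 5: C, bond orders sum to 3 (valence 4) → 1 H
  atom 6: O, bond orders sum to 2 (valence 2) → 0 H
  atom 7: C, bond orders sum to 1 (valence 4) → 3 H
  atom 8: C, bond orders sum to 3 (valence 4) → 1 H
  atom 9: C, bond orders sum to 1 (valence 4) → 3 H
  atom 10: C, bond orders sum to 3 (valence 4) → 1 H
  atom 11: C, bond orders sum to 4 (valence 4) → 0 H
  atom 12: O, bond orders sum to 2 (valence 2) → 0 H
  atom 13: O, bond orders sum to 2 (valence 2) → 0 H
  atom 14: C, bond orders sum to 1 (valence 4) → 3 H
Total hydrogens: 15.

15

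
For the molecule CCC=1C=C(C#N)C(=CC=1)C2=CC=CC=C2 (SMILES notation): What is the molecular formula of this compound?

Walk through each heavy atom and fill implicit hydrogens from standard valence (C 4, N 3, O 2, S 2, halogen 1):
  atom 1: C, bond orders sum to 1 (valence 4) → 3 H
  atom 2: C, bond orders sum to 2 (valence 4) → 2 H
  atom 3: C, bond orders sum to 4 (valence 4) → 0 H
  atom 4: C, bond orders sum to 3 (valence 4) → 1 H
  atom 5: C, bond orders sum to 4 (valence 4) → 0 H
  atom 6: C, bond orders sum to 4 (valence 4) → 0 H
  atom 7: N, bond orders sum to 3 (valence 3) → 0 H
  atom 8: C, bond orders sum to 4 (valence 4) → 0 H
  atom 9: C, bond orders sum to 3 (valence 4) → 1 H
  atom 10: C, bond orders sum to 3 (valence 4) → 1 H
  atom 11: C, bond orders sum to 4 (valence 4) → 0 H
  atom 12: C, bond orders sum to 3 (valence 4) → 1 H
  atom 13: C, bond orders sum to 3 (valence 4) → 1 H
  atom 14: C, bond orders sum to 3 (valence 4) → 1 H
  atom 15: C, bond orders sum to 3 (valence 4) → 1 H
  atom 16: C, bond orders sum to 3 (valence 4) → 1 H
Totals → C:15, H:13, N:1.
In Hill order: C15H13N.

C15H13N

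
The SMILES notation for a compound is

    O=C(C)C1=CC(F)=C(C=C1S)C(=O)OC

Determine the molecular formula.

Walk through each heavy atom and fill implicit hydrogens from standard valence (C 4, N 3, O 2, S 2, halogen 1):
  atom 1: O, bond orders sum to 2 (valence 2) → 0 H
  atom 2: C, bond orders sum to 4 (valence 4) → 0 H
  atom 3: C, bond orders sum to 1 (valence 4) → 3 H
  atom 4: C, bond orders sum to 4 (valence 4) → 0 H
  atom 5: C, bond orders sum to 3 (valence 4) → 1 H
  atom 6: C, bond orders sum to 4 (valence 4) → 0 H
  atom 7: F (halogen, monovalent) → 0 H
  atom 8: C, bond orders sum to 4 (valence 4) → 0 H
  atom 9: C, bond orders sum to 3 (valence 4) → 1 H
  atom 10: C, bond orders sum to 4 (valence 4) → 0 H
  atom 11: S, bond orders sum to 1 (valence 2) → 1 H
  atom 12: C, bond orders sum to 4 (valence 4) → 0 H
  atom 13: O, bond orders sum to 2 (valence 2) → 0 H
  atom 14: O, bond orders sum to 2 (valence 2) → 0 H
  atom 15: C, bond orders sum to 1 (valence 4) → 3 H
Totals → C:10, H:9, F:1, O:3, S:1.
In Hill order: C10H9FO3S.

C10H9FO3S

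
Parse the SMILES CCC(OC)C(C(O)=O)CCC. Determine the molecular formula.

C9H18O3

Walk through each heavy atom and fill implicit hydrogens from standard valence (C 4, N 3, O 2, S 2, halogen 1):
  atom 1: C, bond orders sum to 1 (valence 4) → 3 H
  atom 2: C, bond orders sum to 2 (valence 4) → 2 H
  atom 3: C, bond orders sum to 3 (valence 4) → 1 H
  atom 4: O, bond orders sum to 2 (valence 2) → 0 H
  atom 5: C, bond orders sum to 1 (valence 4) → 3 H
  atom 6: C, bond orders sum to 3 (valence 4) → 1 H
  atom 7: C, bond orders sum to 4 (valence 4) → 0 H
  atom 8: O, bond orders sum to 1 (valence 2) → 1 H
  atom 9: O, bond orders sum to 2 (valence 2) → 0 H
  atom 10: C, bond orders sum to 2 (valence 4) → 2 H
  atom 11: C, bond orders sum to 2 (valence 4) → 2 H
  atom 12: C, bond orders sum to 1 (valence 4) → 3 H
Totals → C:9, H:18, O:3.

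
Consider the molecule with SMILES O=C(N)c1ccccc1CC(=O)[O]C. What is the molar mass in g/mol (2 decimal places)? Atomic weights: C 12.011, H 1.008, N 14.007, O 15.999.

193.20 g/mol

First, the molecular formula is C10H11NO3 (counting implicit H from valence).
  C: 10 × 12.011 = 120.110
  H: 11 × 1.008 = 11.088
  N: 1 × 14.007 = 14.007
  O: 3 × 15.999 = 47.997
Sum: 10×12.011 + 11×1.008 + 1×14.007 + 3×15.999 = 193.202 → 193.20 g/mol.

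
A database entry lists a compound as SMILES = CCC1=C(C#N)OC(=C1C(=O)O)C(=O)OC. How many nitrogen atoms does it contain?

1

Scan the SMILES for N atoms (remember two-letter symbols like Cl and Br are single atoms).
Nitrogen count: 1.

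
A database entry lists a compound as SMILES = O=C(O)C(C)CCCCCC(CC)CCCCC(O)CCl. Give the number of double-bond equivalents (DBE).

Molecular formula: C17H33ClO3.
DoU = (2C + 2 + N − H − X) / 2, where X is the halogen count and O/S are ignored.
    = (2·17 + 2 + 0 − 33 − 1) / 2 = 2 / 2 = 1.

1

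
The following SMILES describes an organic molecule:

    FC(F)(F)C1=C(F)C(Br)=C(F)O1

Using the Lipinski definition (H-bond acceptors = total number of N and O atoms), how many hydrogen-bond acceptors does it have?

N atoms: 0; O atoms: 1.
Lipinski HBA = 0 + 1 = 1.

1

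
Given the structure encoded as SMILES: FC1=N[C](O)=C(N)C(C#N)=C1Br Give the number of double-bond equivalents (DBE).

6

Molecular formula: C6H3BrFN3O.
DoU = (2C + 2 + N − H − X) / 2, where X is the halogen count and O/S are ignored.
    = (2·6 + 2 + 3 − 3 − 2) / 2 = 12 / 2 = 6.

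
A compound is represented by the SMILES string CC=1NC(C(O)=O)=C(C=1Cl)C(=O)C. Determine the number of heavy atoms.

13

Every atom symbol written in the SMILES (organic subset) is one heavy atom; implicit H are not written.
Heavy atoms by element → C:8, Cl:1, N:1, O:3.
Total: 13.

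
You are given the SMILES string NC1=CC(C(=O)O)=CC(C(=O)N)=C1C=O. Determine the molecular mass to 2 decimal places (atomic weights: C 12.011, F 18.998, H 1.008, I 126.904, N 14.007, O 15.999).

First, the molecular formula is C9H8N2O4 (counting implicit H from valence).
  C: 9 × 12.011 = 108.099
  H: 8 × 1.008 = 8.064
  N: 2 × 14.007 = 28.014
  O: 4 × 15.999 = 63.996
Sum: 9×12.011 + 8×1.008 + 2×14.007 + 4×15.999 = 208.173 → 208.17 g/mol.

208.17 g/mol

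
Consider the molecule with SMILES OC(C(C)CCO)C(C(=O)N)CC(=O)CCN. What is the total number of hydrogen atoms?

22

Walk through each heavy atom and fill implicit hydrogens from standard valence (C 4, N 3, O 2, S 2, halogen 1):
  atom 1: O, bond orders sum to 1 (valence 2) → 1 H
  atom 2: C, bond orders sum to 3 (valence 4) → 1 H
  atom 3: C, bond orders sum to 3 (valence 4) → 1 H
  atom 4: C, bond orders sum to 1 (valence 4) → 3 H
  atom 5: C, bond orders sum to 2 (valence 4) → 2 H
  atom 6: C, bond orders sum to 2 (valence 4) → 2 H
  atom 7: O, bond orders sum to 1 (valence 2) → 1 H
  atom 8: C, bond orders sum to 3 (valence 4) → 1 H
  atom 9: C, bond orders sum to 4 (valence 4) → 0 H
  atom 10: O, bond orders sum to 2 (valence 2) → 0 H
  atom 11: N, bond orders sum to 1 (valence 3) → 2 H
  atom 12: C, bond orders sum to 2 (valence 4) → 2 H
  atom 13: C, bond orders sum to 4 (valence 4) → 0 H
  atom 14: O, bond orders sum to 2 (valence 2) → 0 H
  atom 15: C, bond orders sum to 2 (valence 4) → 2 H
  atom 16: C, bond orders sum to 2 (valence 4) → 2 H
  atom 17: N, bond orders sum to 1 (valence 3) → 2 H
Total hydrogens: 22.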